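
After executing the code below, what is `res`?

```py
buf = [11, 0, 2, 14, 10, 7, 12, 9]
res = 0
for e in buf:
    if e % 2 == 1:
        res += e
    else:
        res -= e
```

e=11: odd, res = 0+11 = 11
e=0: not odd, res = 11-0 = 11
e=2: not odd, res = 11-2 = 9
e=14: not odd, res = 9-14 = -5
e=10: not odd, res = (-5)-10 = -15
e=7: odd, res = (-15)+7 = -8
e=12: not odd, res = (-8)-12 = -20
e=9: odd, res = (-20)+9 = -11

-11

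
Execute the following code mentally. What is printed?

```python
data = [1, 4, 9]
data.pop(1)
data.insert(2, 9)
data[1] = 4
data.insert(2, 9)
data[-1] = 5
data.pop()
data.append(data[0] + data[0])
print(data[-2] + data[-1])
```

pop(1) removes 4 → [1, 9]
insert 9 at 2 → [1, 9, 9]
data[1] = 4 → [1, 4, 9]
insert 9 at 2 → [1, 4, 9, 9]
data[-1] = 5 → [1, 4, 9, 5]
pop() removes 5 → [1, 4, 9]
append data[0]+data[0] = 1+1 = 2 → [1, 4, 9, 2]
data[-2]+data[-1] = 9+2 = 11

11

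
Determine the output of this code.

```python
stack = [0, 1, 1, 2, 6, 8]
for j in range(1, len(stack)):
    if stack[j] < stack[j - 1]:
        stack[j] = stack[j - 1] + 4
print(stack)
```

j=1: 1>=0, unchanged → [0, 1, 1, 2, 6, 8]
j=2: 1>=1, unchanged → [0, 1, 1, 2, 6, 8]
j=3: 2>=1, unchanged → [0, 1, 1, 2, 6, 8]
j=4: 6>=2, unchanged → [0, 1, 1, 2, 6, 8]
j=5: 8>=6, unchanged → [0, 1, 1, 2, 6, 8]

[0, 1, 1, 2, 6, 8]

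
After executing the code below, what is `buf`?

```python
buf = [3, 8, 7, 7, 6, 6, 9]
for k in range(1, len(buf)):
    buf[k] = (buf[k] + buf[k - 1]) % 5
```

k=1: buf[1] = (8+3)%5 = 1 → [3, 1, 7, 7, 6, 6, 9]
k=2: buf[2] = (7+1)%5 = 3 → [3, 1, 3, 7, 6, 6, 9]
k=3: buf[3] = (7+3)%5 = 0 → [3, 1, 3, 0, 6, 6, 9]
k=4: buf[4] = (6+0)%5 = 1 → [3, 1, 3, 0, 1, 6, 9]
k=5: buf[5] = (6+1)%5 = 2 → [3, 1, 3, 0, 1, 2, 9]
k=6: buf[6] = (9+2)%5 = 1 → [3, 1, 3, 0, 1, 2, 1]

[3, 1, 3, 0, 1, 2, 1]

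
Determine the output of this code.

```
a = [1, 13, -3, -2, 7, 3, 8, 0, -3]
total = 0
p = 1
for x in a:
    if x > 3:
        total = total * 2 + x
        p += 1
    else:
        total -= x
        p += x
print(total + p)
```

83

x=1: not >3, total = 0-1 = -1; p=2
x=13: >3, total = (-1)*2+13 = 11; p=3
x=-3: not >3, total = 11-(-3) = 14; p=0
x=-2: not >3, total = 14-(-2) = 16; p=-2
x=7: >3, total = 16*2+7 = 39; p=-1
x=3: not >3, total = 39-3 = 36; p=2
x=8: >3, total = 36*2+8 = 80; p=3
x=0: not >3, total = 80-0 = 80; p=3
x=-3: not >3, total = 80-(-3) = 83; p=0
total+p = 83+0 = 83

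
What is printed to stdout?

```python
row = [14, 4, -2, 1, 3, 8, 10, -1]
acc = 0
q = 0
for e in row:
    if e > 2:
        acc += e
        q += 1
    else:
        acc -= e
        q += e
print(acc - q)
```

e=14: >2, acc = 0+14 = 14; q=1
e=4: >2, acc = 14+4 = 18; q=2
e=-2: not >2, acc = 18-(-2) = 20; q=0
e=1: not >2, acc = 20-1 = 19; q=1
e=3: >2, acc = 19+3 = 22; q=2
e=8: >2, acc = 22+8 = 30; q=3
e=10: >2, acc = 30+10 = 40; q=4
e=-1: not >2, acc = 40-(-1) = 41; q=3
acc-q = 41-3 = 38

38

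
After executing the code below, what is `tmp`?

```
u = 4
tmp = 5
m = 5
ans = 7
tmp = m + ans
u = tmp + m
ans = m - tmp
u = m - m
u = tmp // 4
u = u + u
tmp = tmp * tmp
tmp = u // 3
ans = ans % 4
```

tmp = 5+7 = 12
u = 12+5 = 17
ans = 5-12 = -7
u = 5-5 = 0
u = 12//4 = 3
u = 3+3 = 6
tmp = 12*12 = 144
tmp = 6//3 = 2
ans = (-7)%4 = 1

2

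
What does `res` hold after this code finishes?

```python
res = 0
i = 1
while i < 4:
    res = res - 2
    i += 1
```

i=1: res = 0-2 = -2
i=2: res = (-2)-2 = -4
i=3: res = (-4)-2 = -6

-6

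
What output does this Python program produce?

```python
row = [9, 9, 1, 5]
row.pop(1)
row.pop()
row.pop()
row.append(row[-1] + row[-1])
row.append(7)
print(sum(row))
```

pop(1) removes 9 → [9, 1, 5]
pop() removes 5 → [9, 1]
pop() removes 1 → [9]
append row[-1]+row[-1] = 9+9 = 18 → [9, 18]
append 7 → [9, 18, 7]
sum = 34

34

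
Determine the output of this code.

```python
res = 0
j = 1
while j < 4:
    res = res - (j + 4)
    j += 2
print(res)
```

j=1: res = 0-5 = -5
j=3: res = (-5)-7 = -12

-12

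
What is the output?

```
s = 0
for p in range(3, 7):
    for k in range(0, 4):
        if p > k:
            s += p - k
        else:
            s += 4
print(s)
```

p=3,k=0: 3>0, s = 0+3 = 3
p=3,k=1: 3>1, s = 3+2 = 5
p=3,k=2: 3>2, s = 5+1 = 6
p=3,k=3: not 3>3, s = 6+4 = 10
p=4,k=0: 4>0, s = 10+4 = 14
p=4,k=1: 4>1, s = 14+3 = 17
p=4,k=2: 4>2, s = 17+2 = 19
p=4,k=3: 4>3, s = 19+1 = 20
p=5,k=0: 5>0, s = 20+5 = 25
p=5,k=1: 5>1, s = 25+4 = 29
p=5,k=2: 5>2, s = 29+3 = 32
p=5,k=3: 5>3, s = 32+2 = 34
p=6,k=0: 6>0, s = 34+6 = 40
p=6,k=1: 6>1, s = 40+5 = 45
p=6,k=2: 6>2, s = 45+4 = 49
p=6,k=3: 6>3, s = 49+3 = 52

52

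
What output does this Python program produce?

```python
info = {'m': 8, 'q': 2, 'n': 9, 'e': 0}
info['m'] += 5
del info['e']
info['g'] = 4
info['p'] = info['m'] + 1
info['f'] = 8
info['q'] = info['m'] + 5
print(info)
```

{'m': 13, 'q': 18, 'n': 9, 'g': 4, 'p': 14, 'f': 8}

info['m'] = 8+5 = 13 → {'m': 13, 'q': 2, 'n': 9, 'e': 0}
del 'e' → {'m': 13, 'q': 2, 'n': 9}
info['g'] = 4 → {'m': 13, 'q': 2, 'n': 9, 'g': 4}
info['p'] = info['m']+1 = 14 → {'m': 13, 'q': 2, 'n': 9, 'g': 4, 'p': 14}
info['f'] = 8 → {'m': 13, 'q': 2, 'n': 9, 'g': 4, 'p': 14, 'f': 8}
info['q'] = info['m']+5 = 18 → {'m': 13, 'q': 18, 'n': 9, 'g': 4, 'p': 14, 'f': 8}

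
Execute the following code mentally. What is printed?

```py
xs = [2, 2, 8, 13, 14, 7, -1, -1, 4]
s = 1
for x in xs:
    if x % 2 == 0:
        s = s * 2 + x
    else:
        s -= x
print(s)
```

x=2: even, s = 1*2+2 = 4
x=2: even, s = 4*2+2 = 10
x=8: even, s = 10*2+8 = 28
x=13: not even, s = 28-13 = 15
x=14: even, s = 15*2+14 = 44
x=7: not even, s = 44-7 = 37
x=-1: not even, s = 37-(-1) = 38
x=-1: not even, s = 38-(-1) = 39
x=4: even, s = 39*2+4 = 82

82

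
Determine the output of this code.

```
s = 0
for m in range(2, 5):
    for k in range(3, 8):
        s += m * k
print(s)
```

m=2,k=3: s = 0+6 = 6
m=2,k=4: s = 6+8 = 14
m=2,k=5: s = 14+10 = 24
m=2,k=6: s = 24+12 = 36
m=2,k=7: s = 36+14 = 50
m=3,k=3: s = 50+9 = 59
m=3,k=4: s = 59+12 = 71
m=3,k=5: s = 71+15 = 86
m=3,k=6: s = 86+18 = 104
m=3,k=7: s = 104+21 = 125
m=4,k=3: s = 125+12 = 137
m=4,k=4: s = 137+16 = 153
m=4,k=5: s = 153+20 = 173
m=4,k=6: s = 173+24 = 197
m=4,k=7: s = 197+28 = 225

225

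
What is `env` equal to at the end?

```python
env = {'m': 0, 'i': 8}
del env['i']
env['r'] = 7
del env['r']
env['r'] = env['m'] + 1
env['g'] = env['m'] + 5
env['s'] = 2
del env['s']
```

{'m': 0, 'r': 1, 'g': 5}

del 'i' → {'m': 0}
env['r'] = 7 → {'m': 0, 'r': 7}
del 'r' → {'m': 0}
env['r'] = env['m']+1 = 1 → {'m': 0, 'r': 1}
env['g'] = env['m']+5 = 5 → {'m': 0, 'r': 1, 'g': 5}
env['s'] = 2 → {'m': 0, 'r': 1, 'g': 5, 's': 2}
del 's' → {'m': 0, 'r': 1, 'g': 5}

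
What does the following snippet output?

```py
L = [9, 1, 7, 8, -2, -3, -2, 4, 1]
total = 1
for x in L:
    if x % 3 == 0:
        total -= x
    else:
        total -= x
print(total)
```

-22

x=9: %3==0, total = 1-9 = -8
x=1: not %3==0, total = (-8)-1 = -9
x=7: not %3==0, total = (-9)-7 = -16
x=8: not %3==0, total = (-16)-8 = -24
x=-2: not %3==0, total = (-24)-(-2) = -22
x=-3: %3==0, total = (-22)-(-3) = -19
x=-2: not %3==0, total = (-19)-(-2) = -17
x=4: not %3==0, total = (-17)-4 = -21
x=1: not %3==0, total = (-21)-1 = -22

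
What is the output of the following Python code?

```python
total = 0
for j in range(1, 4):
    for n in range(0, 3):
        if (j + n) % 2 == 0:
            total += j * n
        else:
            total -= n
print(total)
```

3

j=1,n=0: odd sum, total = 0-0 = 0
j=1,n=1: even sum, total = 0+1 = 1
j=1,n=2: odd sum, total = 1-2 = -1
j=2,n=0: even sum, total = (-1)+0 = -1
j=2,n=1: odd sum, total = (-1)-1 = -2
j=2,n=2: even sum, total = (-2)+4 = 2
j=3,n=0: odd sum, total = 2-0 = 2
j=3,n=1: even sum, total = 2+3 = 5
j=3,n=2: odd sum, total = 5-2 = 3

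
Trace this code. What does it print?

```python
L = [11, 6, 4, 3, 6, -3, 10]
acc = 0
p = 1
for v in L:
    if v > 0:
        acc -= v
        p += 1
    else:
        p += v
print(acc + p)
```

-36

v=11: >0, acc = 0-11 = -11; p=2
v=6: >0, acc = (-11)-6 = -17; p=3
v=4: >0, acc = (-17)-4 = -21; p=4
v=3: >0, acc = (-21)-3 = -24; p=5
v=6: >0, acc = (-24)-6 = -30; p=6
v=-3: not >0; p=3
v=10: >0, acc = (-30)-10 = -40; p=4
acc+p = (-40)+4 = -36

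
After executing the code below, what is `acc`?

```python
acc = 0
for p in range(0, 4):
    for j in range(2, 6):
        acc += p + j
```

80

p=0,j=2: acc = 0+2 = 2
p=0,j=3: acc = 2+3 = 5
p=0,j=4: acc = 5+4 = 9
p=0,j=5: acc = 9+5 = 14
p=1,j=2: acc = 14+3 = 17
p=1,j=3: acc = 17+4 = 21
p=1,j=4: acc = 21+5 = 26
p=1,j=5: acc = 26+6 = 32
p=2,j=2: acc = 32+4 = 36
p=2,j=3: acc = 36+5 = 41
p=2,j=4: acc = 41+6 = 47
p=2,j=5: acc = 47+7 = 54
p=3,j=2: acc = 54+5 = 59
p=3,j=3: acc = 59+6 = 65
p=3,j=4: acc = 65+7 = 72
p=3,j=5: acc = 72+8 = 80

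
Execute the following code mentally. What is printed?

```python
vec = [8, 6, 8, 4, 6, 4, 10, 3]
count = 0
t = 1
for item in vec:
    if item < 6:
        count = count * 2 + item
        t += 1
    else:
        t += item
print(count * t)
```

item=8: not <6; t=9
item=6: not <6; t=15
item=8: not <6; t=23
item=4: <6, count = 0*2+4 = 4; t=24
item=6: not <6; t=30
item=4: <6, count = 4*2+4 = 12; t=31
item=10: not <6; t=41
item=3: <6, count = 12*2+3 = 27; t=42
count*t = 27*42 = 1134

1134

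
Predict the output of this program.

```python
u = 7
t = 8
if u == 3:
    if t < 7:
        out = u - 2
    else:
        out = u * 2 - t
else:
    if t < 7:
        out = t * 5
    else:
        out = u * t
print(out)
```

u=7, t=8
u == 3 is False; t < 7 is False
→ out = u * t = 56

56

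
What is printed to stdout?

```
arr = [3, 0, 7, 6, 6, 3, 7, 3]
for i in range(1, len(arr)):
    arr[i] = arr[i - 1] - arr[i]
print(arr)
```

[3, 3, -4, -10, -16, -19, -26, -29]

i=1: arr[1] = 3-0 = 3 → [3, 3, 7, 6, 6, 3, 7, 3]
i=2: arr[2] = 3-7 = -4 → [3, 3, -4, 6, 6, 3, 7, 3]
i=3: arr[3] = (-4)-6 = -10 → [3, 3, -4, -10, 6, 3, 7, 3]
i=4: arr[4] = (-10)-6 = -16 → [3, 3, -4, -10, -16, 3, 7, 3]
i=5: arr[5] = (-16)-3 = -19 → [3, 3, -4, -10, -16, -19, 7, 3]
i=6: arr[6] = (-19)-7 = -26 → [3, 3, -4, -10, -16, -19, -26, 3]
i=7: arr[7] = (-26)-3 = -29 → [3, 3, -4, -10, -16, -19, -26, -29]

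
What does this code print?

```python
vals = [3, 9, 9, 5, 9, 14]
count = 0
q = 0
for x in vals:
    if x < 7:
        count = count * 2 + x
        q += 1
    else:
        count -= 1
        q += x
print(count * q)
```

215

x=3: <7, count = 0*2+3 = 3; q=1
x=9: not <7, count = 3-1 = 2; q=10
x=9: not <7, count = 2-1 = 1; q=19
x=5: <7, count = 1*2+5 = 7; q=20
x=9: not <7, count = 7-1 = 6; q=29
x=14: not <7, count = 6-1 = 5; q=43
count*q = 5*43 = 215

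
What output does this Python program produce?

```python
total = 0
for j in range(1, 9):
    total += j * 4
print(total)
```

j=1: total = 0+1*4 = 4
j=2: total = 4+2*4 = 12
j=3: total = 12+3*4 = 24
j=4: total = 24+4*4 = 40
j=5: total = 40+5*4 = 60
j=6: total = 60+6*4 = 84
j=7: total = 84+7*4 = 112
j=8: total = 112+8*4 = 144

144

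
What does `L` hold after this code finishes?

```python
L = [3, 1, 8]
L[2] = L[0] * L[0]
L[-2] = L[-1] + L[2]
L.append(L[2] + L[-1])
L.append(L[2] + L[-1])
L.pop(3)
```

L[2] = L[0]*L[0] = 3*3 = 9 → [3, 1, 9]
L[-2] = L[-1]+L[2] = 9+9 = 18 → [3, 18, 9]
append L[2]+L[-1] = 9+9 = 18 → [3, 18, 9, 18]
append L[2]+L[-1] = 9+18 = 27 → [3, 18, 9, 18, 27]
pop(3) removes 18 → [3, 18, 9, 27]

[3, 18, 9, 27]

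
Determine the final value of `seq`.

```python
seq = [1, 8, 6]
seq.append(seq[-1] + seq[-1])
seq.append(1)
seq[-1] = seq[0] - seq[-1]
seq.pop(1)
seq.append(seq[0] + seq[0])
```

[1, 6, 12, 0, 2]

append seq[-1]+seq[-1] = 6+6 = 12 → [1, 8, 6, 12]
append 1 → [1, 8, 6, 12, 1]
seq[-1] = seq[0]-seq[-1] = 1-1 = 0 → [1, 8, 6, 12, 0]
pop(1) removes 8 → [1, 6, 12, 0]
append seq[0]+seq[0] = 1+1 = 2 → [1, 6, 12, 0, 2]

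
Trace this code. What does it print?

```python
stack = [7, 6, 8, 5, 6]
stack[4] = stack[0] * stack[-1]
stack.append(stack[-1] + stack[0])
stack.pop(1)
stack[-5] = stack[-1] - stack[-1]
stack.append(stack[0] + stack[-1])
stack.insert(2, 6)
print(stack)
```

[0, 8, 6, 5, 42, 49, 49]

stack[4] = stack[0]*stack[-1] = 7*6 = 42 → [7, 6, 8, 5, 42]
append stack[-1]+stack[0] = 42+7 = 49 → [7, 6, 8, 5, 42, 49]
pop(1) removes 6 → [7, 8, 5, 42, 49]
stack[-5] = stack[-1]-stack[-1] = 49-49 = 0 → [0, 8, 5, 42, 49]
append stack[0]+stack[-1] = 0+49 = 49 → [0, 8, 5, 42, 49, 49]
insert 6 at 2 → [0, 8, 6, 5, 42, 49, 49]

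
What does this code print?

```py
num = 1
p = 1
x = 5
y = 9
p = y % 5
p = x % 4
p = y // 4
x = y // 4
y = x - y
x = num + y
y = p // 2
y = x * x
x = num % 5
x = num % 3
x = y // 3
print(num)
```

1

p = 9%5 = 4
p = 5%4 = 1
p = 9//4 = 2
x = 9//4 = 2
y = 2-9 = -7
x = 1+(-7) = -6
y = 2//2 = 1
y = (-6)*(-6) = 36
x = 1%5 = 1
x = 1%3 = 1
x = 36//3 = 12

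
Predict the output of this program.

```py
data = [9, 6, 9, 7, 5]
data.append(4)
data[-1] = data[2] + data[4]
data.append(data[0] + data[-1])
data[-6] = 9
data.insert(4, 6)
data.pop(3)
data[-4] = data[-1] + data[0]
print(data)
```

[9, 9, 9, 32, 5, 14, 23]

append 4 → [9, 6, 9, 7, 5, 4]
data[-1] = data[2]+data[4] = 9+5 = 14 → [9, 6, 9, 7, 5, 14]
append data[0]+data[-1] = 9+14 = 23 → [9, 6, 9, 7, 5, 14, 23]
data[-6] = 9 → [9, 9, 9, 7, 5, 14, 23]
insert 6 at 4 → [9, 9, 9, 7, 6, 5, 14, 23]
pop(3) removes 7 → [9, 9, 9, 6, 5, 14, 23]
data[-4] = data[-1]+data[0] = 23+9 = 32 → [9, 9, 9, 32, 5, 14, 23]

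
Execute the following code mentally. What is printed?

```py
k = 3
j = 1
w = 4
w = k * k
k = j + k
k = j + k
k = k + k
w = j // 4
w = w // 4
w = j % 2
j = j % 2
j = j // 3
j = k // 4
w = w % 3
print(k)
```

10

w = 3*3 = 9
k = 1+3 = 4
k = 1+4 = 5
k = 5+5 = 10
w = 1//4 = 0
w = 0//4 = 0
w = 1%2 = 1
j = 1%2 = 1
j = 1//3 = 0
j = 10//4 = 2
w = 1%3 = 1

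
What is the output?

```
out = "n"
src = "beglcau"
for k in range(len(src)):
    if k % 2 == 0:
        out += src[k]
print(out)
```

nbgcu

k=0: add 'b' → 'nb'
k=1: skip
k=2: add 'g' → 'nbg'
k=3: skip
k=4: add 'c' → 'nbgc'
k=5: skip
k=6: add 'u' → 'nbgcu'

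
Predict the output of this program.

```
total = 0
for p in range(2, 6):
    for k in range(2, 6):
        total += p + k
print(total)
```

112

p=2,k=2: total = 0+4 = 4
p=2,k=3: total = 4+5 = 9
p=2,k=4: total = 9+6 = 15
p=2,k=5: total = 15+7 = 22
p=3,k=2: total = 22+5 = 27
p=3,k=3: total = 27+6 = 33
p=3,k=4: total = 33+7 = 40
p=3,k=5: total = 40+8 = 48
p=4,k=2: total = 48+6 = 54
p=4,k=3: total = 54+7 = 61
p=4,k=4: total = 61+8 = 69
p=4,k=5: total = 69+9 = 78
p=5,k=2: total = 78+7 = 85
p=5,k=3: total = 85+8 = 93
p=5,k=4: total = 93+9 = 102
p=5,k=5: total = 102+10 = 112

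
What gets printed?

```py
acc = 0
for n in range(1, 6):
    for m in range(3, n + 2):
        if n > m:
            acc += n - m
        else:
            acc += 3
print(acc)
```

25

n=2,m=3: not 2>3, acc = 0+3 = 3
n=3,m=3: not 3>3, acc = 3+3 = 6
n=3,m=4: not 3>4, acc = 6+3 = 9
n=4,m=3: 4>3, acc = 9+1 = 10
n=4,m=4: not 4>4, acc = 10+3 = 13
n=4,m=5: not 4>5, acc = 13+3 = 16
n=5,m=3: 5>3, acc = 16+2 = 18
n=5,m=4: 5>4, acc = 18+1 = 19
n=5,m=5: not 5>5, acc = 19+3 = 22
n=5,m=6: not 5>6, acc = 22+3 = 25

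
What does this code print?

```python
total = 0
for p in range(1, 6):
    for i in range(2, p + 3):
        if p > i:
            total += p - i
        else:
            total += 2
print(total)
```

p=1,i=2: not 1>2, total = 0+2 = 2
p=1,i=3: not 1>3, total = 2+2 = 4
p=2,i=2: not 2>2, total = 4+2 = 6
p=2,i=3: not 2>3, total = 6+2 = 8
p=2,i=4: not 2>4, total = 8+2 = 10
p=3,i=2: 3>2, total = 10+1 = 11
p=3,i=3: not 3>3, total = 11+2 = 13
p=3,i=4: not 3>4, total = 13+2 = 15
p=3,i=5: not 3>5, total = 15+2 = 17
p=4,i=2: 4>2, total = 17+2 = 19
p=4,i=3: 4>3, total = 19+1 = 20
p=4,i=4: not 4>4, total = 20+2 = 22
p=4,i=5: not 4>5, total = 22+2 = 24
p=4,i=6: not 4>6, total = 24+2 = 26
p=5,i=2: 5>2, total = 26+3 = 29
p=5,i=3: 5>3, total = 29+2 = 31
p=5,i=4: 5>4, total = 31+1 = 32
p=5,i=5: not 5>5, total = 32+2 = 34
p=5,i=6: not 5>6, total = 34+2 = 36
p=5,i=7: not 5>7, total = 36+2 = 38

38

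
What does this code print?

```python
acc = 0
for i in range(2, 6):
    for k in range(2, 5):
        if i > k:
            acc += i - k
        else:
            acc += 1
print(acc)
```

16

i=2,k=2: not 2>2, acc = 0+1 = 1
i=2,k=3: not 2>3, acc = 1+1 = 2
i=2,k=4: not 2>4, acc = 2+1 = 3
i=3,k=2: 3>2, acc = 3+1 = 4
i=3,k=3: not 3>3, acc = 4+1 = 5
i=3,k=4: not 3>4, acc = 5+1 = 6
i=4,k=2: 4>2, acc = 6+2 = 8
i=4,k=3: 4>3, acc = 8+1 = 9
i=4,k=4: not 4>4, acc = 9+1 = 10
i=5,k=2: 5>2, acc = 10+3 = 13
i=5,k=3: 5>3, acc = 13+2 = 15
i=5,k=4: 5>4, acc = 15+1 = 16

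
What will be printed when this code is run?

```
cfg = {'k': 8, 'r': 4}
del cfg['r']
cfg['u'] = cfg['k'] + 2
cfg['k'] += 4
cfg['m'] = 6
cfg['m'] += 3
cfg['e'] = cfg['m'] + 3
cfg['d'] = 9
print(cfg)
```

{'k': 12, 'u': 10, 'm': 9, 'e': 12, 'd': 9}

del 'r' → {'k': 8}
cfg['u'] = cfg['k']+2 = 10 → {'k': 8, 'u': 10}
cfg['k'] = 8+4 = 12 → {'k': 12, 'u': 10}
cfg['m'] = 6 → {'k': 12, 'u': 10, 'm': 6}
cfg['m'] = 6+3 = 9 → {'k': 12, 'u': 10, 'm': 9}
cfg['e'] = cfg['m']+3 = 12 → {'k': 12, 'u': 10, 'm': 9, 'e': 12}
cfg['d'] = 9 → {'k': 12, 'u': 10, 'm': 9, 'e': 12, 'd': 9}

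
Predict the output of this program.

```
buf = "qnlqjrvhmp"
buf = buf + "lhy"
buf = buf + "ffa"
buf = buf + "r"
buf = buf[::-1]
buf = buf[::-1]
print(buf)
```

qnlqjrvhmplhyffar

+ 'lhy' → 'qnlqjrvhmplhy'
+ 'ffa' → 'qnlqjrvhmplhyffa'
+ 'r' → 'qnlqjrvhmplhyffar'
reverse → 'raffyhlpmhvrjqlnq'
reverse → 'qnlqjrvhmplhyffar'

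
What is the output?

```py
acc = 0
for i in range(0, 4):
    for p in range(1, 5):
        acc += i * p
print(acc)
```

60

i=0,p=1: acc = 0+0 = 0
i=0,p=2: acc = 0+0 = 0
i=0,p=3: acc = 0+0 = 0
i=0,p=4: acc = 0+0 = 0
i=1,p=1: acc = 0+1 = 1
i=1,p=2: acc = 1+2 = 3
i=1,p=3: acc = 3+3 = 6
i=1,p=4: acc = 6+4 = 10
i=2,p=1: acc = 10+2 = 12
i=2,p=2: acc = 12+4 = 16
i=2,p=3: acc = 16+6 = 22
i=2,p=4: acc = 22+8 = 30
i=3,p=1: acc = 30+3 = 33
i=3,p=2: acc = 33+6 = 39
i=3,p=3: acc = 39+9 = 48
i=3,p=4: acc = 48+12 = 60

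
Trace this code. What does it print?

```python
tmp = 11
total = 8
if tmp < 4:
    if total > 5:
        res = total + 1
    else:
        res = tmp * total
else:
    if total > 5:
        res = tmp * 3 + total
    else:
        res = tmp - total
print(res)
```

tmp=11, total=8
tmp < 4 is False; total > 5 is True
→ res = tmp * 3 + total = 41

41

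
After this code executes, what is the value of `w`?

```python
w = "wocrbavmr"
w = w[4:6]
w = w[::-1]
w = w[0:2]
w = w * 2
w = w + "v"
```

'ababv'

slice [4:6] → 'ba'
reverse → 'ab'
slice [0:2] → 'ab'
repeat ×2 → 'abab'
+ 'v' → 'ababv'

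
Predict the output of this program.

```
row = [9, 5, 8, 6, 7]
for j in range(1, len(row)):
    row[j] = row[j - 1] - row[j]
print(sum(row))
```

-18

j=1: row[1] = 9-5 = 4 → [9, 4, 8, 6, 7]
j=2: row[2] = 4-8 = -4 → [9, 4, -4, 6, 7]
j=3: row[3] = (-4)-6 = -10 → [9, 4, -4, -10, 7]
j=4: row[4] = (-10)-7 = -17 → [9, 4, -4, -10, -17]
sum = -18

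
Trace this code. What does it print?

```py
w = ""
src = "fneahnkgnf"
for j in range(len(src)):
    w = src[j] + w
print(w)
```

fngknhaenf

j=0: prepend 'f' → 'f'
j=1: prepend 'n' → 'nf'
j=2: prepend 'e' → 'enf'
j=3: prepend 'a' → 'aenf'
j=4: prepend 'h' → 'haenf'
j=5: prepend 'n' → 'nhaenf'
j=6: prepend 'k' → 'knhaenf'
j=7: prepend 'g' → 'gknhaenf'
j=8: prepend 'n' → 'ngknhaenf'
j=9: prepend 'f' → 'fngknhaenf'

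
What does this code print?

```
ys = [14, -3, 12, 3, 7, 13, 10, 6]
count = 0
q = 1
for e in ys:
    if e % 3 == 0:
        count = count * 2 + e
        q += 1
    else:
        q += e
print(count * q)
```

1764

e=14: not %3==0; q=15
e=-3: %3==0, count = 0*2+(-3) = -3; q=16
e=12: %3==0, count = (-3)*2+12 = 6; q=17
e=3: %3==0, count = 6*2+3 = 15; q=18
e=7: not %3==0; q=25
e=13: not %3==0; q=38
e=10: not %3==0; q=48
e=6: %3==0, count = 15*2+6 = 36; q=49
count*q = 36*49 = 1764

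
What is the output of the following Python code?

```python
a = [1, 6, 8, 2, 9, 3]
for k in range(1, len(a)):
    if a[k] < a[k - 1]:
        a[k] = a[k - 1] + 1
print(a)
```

k=1: 6>=1, unchanged → [1, 6, 8, 2, 9, 3]
k=2: 8>=6, unchanged → [1, 6, 8, 2, 9, 3]
k=3: 2<8, a[3] = 8+1 = 9 → [1, 6, 8, 9, 9, 3]
k=4: 9>=9, unchanged → [1, 6, 8, 9, 9, 3]
k=5: 3<9, a[5] = 9+1 = 10 → [1, 6, 8, 9, 9, 10]

[1, 6, 8, 9, 9, 10]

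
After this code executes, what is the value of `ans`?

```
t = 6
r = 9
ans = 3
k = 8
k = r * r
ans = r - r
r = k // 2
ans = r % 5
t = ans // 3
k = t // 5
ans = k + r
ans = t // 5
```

k = 9*9 = 81
ans = 9-9 = 0
r = 81//2 = 40
ans = 40%5 = 0
t = 0//3 = 0
k = 0//5 = 0
ans = 0+40 = 40
ans = 0//5 = 0

0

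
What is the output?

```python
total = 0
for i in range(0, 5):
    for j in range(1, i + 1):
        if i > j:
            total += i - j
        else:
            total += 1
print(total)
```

14

i=1,j=1: not 1>1, total = 0+1 = 1
i=2,j=1: 2>1, total = 1+1 = 2
i=2,j=2: not 2>2, total = 2+1 = 3
i=3,j=1: 3>1, total = 3+2 = 5
i=3,j=2: 3>2, total = 5+1 = 6
i=3,j=3: not 3>3, total = 6+1 = 7
i=4,j=1: 4>1, total = 7+3 = 10
i=4,j=2: 4>2, total = 10+2 = 12
i=4,j=3: 4>3, total = 12+1 = 13
i=4,j=4: not 4>4, total = 13+1 = 14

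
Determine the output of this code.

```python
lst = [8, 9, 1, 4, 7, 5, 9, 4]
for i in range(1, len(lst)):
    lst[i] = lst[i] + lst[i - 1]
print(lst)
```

i=1: lst[1] = 9+8 = 17 → [8, 17, 1, 4, 7, 5, 9, 4]
i=2: lst[2] = 1+17 = 18 → [8, 17, 18, 4, 7, 5, 9, 4]
i=3: lst[3] = 4+18 = 22 → [8, 17, 18, 22, 7, 5, 9, 4]
i=4: lst[4] = 7+22 = 29 → [8, 17, 18, 22, 29, 5, 9, 4]
i=5: lst[5] = 5+29 = 34 → [8, 17, 18, 22, 29, 34, 9, 4]
i=6: lst[6] = 9+34 = 43 → [8, 17, 18, 22, 29, 34, 43, 4]
i=7: lst[7] = 4+43 = 47 → [8, 17, 18, 22, 29, 34, 43, 47]

[8, 17, 18, 22, 29, 34, 43, 47]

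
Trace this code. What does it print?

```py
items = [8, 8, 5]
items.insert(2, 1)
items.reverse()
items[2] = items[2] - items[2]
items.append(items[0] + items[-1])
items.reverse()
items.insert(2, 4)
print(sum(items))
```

31

insert 1 at 2 → [8, 8, 1, 5]
reverse → [5, 1, 8, 8]
items[2] = items[2]-items[2] = 8-8 = 0 → [5, 1, 0, 8]
append items[0]+items[-1] = 5+8 = 13 → [5, 1, 0, 8, 13]
reverse → [13, 8, 0, 1, 5]
insert 4 at 2 → [13, 8, 4, 0, 1, 5]
sum = 31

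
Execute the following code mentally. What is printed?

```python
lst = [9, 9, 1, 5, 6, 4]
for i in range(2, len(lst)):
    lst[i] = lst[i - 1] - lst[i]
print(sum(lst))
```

i=2: lst[2] = 9-1 = 8 → [9, 9, 8, 5, 6, 4]
i=3: lst[3] = 8-5 = 3 → [9, 9, 8, 3, 6, 4]
i=4: lst[4] = 3-6 = -3 → [9, 9, 8, 3, -3, 4]
i=5: lst[5] = (-3)-4 = -7 → [9, 9, 8, 3, -3, -7]
sum = 19

19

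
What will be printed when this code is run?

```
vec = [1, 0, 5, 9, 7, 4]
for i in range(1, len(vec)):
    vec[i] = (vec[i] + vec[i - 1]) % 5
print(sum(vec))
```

6

i=1: vec[1] = (0+1)%5 = 1 → [1, 1, 5, 9, 7, 4]
i=2: vec[2] = (5+1)%5 = 1 → [1, 1, 1, 9, 7, 4]
i=3: vec[3] = (9+1)%5 = 0 → [1, 1, 1, 0, 7, 4]
i=4: vec[4] = (7+0)%5 = 2 → [1, 1, 1, 0, 2, 4]
i=5: vec[5] = (4+2)%5 = 1 → [1, 1, 1, 0, 2, 1]
sum = 6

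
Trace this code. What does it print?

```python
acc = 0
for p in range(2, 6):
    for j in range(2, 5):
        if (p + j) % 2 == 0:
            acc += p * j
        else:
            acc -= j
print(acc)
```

42

p=2,j=2: even sum, acc = 0+4 = 4
p=2,j=3: odd sum, acc = 4-3 = 1
p=2,j=4: even sum, acc = 1+8 = 9
p=3,j=2: odd sum, acc = 9-2 = 7
p=3,j=3: even sum, acc = 7+9 = 16
p=3,j=4: odd sum, acc = 16-4 = 12
p=4,j=2: even sum, acc = 12+8 = 20
p=4,j=3: odd sum, acc = 20-3 = 17
p=4,j=4: even sum, acc = 17+16 = 33
p=5,j=2: odd sum, acc = 33-2 = 31
p=5,j=3: even sum, acc = 31+15 = 46
p=5,j=4: odd sum, acc = 46-4 = 42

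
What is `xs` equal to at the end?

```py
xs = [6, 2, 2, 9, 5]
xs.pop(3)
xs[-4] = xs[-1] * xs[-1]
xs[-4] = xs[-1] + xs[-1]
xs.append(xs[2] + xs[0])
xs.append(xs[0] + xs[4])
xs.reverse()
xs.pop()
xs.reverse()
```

[2, 2, 5, 12, 22]

pop(3) removes 9 → [6, 2, 2, 5]
xs[-4] = xs[-1]*xs[-1] = 5*5 = 25 → [25, 2, 2, 5]
xs[-4] = xs[-1]+xs[-1] = 5+5 = 10 → [10, 2, 2, 5]
append xs[2]+xs[0] = 2+10 = 12 → [10, 2, 2, 5, 12]
append xs[0]+xs[4] = 10+12 = 22 → [10, 2, 2, 5, 12, 22]
reverse → [22, 12, 5, 2, 2, 10]
pop() removes 10 → [22, 12, 5, 2, 2]
reverse → [2, 2, 5, 12, 22]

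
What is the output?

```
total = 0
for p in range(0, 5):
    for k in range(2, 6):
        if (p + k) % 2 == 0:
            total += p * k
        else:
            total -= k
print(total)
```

p=0,k=2: even sum, total = 0+0 = 0
p=0,k=3: odd sum, total = 0-3 = -3
p=0,k=4: even sum, total = (-3)+0 = -3
p=0,k=5: odd sum, total = (-3)-5 = -8
p=1,k=2: odd sum, total = (-8)-2 = -10
p=1,k=3: even sum, total = (-10)+3 = -7
p=1,k=4: odd sum, total = (-7)-4 = -11
p=1,k=5: even sum, total = (-11)+5 = -6
p=2,k=2: even sum, total = (-6)+4 = -2
p=2,k=3: odd sum, total = (-2)-3 = -5
p=2,k=4: even sum, total = (-5)+8 = 3
p=2,k=5: odd sum, total = 3-5 = -2
p=3,k=2: odd sum, total = (-2)-2 = -4
p=3,k=3: even sum, total = (-4)+9 = 5
p=3,k=4: odd sum, total = 5-4 = 1
p=3,k=5: even sum, total = 1+15 = 16
p=4,k=2: even sum, total = 16+8 = 24
p=4,k=3: odd sum, total = 24-3 = 21
p=4,k=4: even sum, total = 21+16 = 37
p=4,k=5: odd sum, total = 37-5 = 32

32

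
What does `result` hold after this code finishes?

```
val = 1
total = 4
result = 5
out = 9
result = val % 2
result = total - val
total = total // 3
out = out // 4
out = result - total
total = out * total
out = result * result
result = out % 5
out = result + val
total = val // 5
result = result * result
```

result = 1%2 = 1
result = 4-1 = 3
total = 4//3 = 1
out = 9//4 = 2
out = 3-1 = 2
total = 2*1 = 2
out = 3*3 = 9
result = 9%5 = 4
out = 4+1 = 5
total = 1//5 = 0
result = 4*4 = 16

16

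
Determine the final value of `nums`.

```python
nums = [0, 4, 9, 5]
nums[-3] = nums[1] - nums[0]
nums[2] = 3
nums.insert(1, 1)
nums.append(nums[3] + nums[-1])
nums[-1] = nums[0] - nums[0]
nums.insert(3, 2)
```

[0, 1, 4, 2, 3, 5, 0]

nums[-3] = nums[1]-nums[0] = 4-0 = 4 → [0, 4, 9, 5]
nums[2] = 3 → [0, 4, 3, 5]
insert 1 at 1 → [0, 1, 4, 3, 5]
append nums[3]+nums[-1] = 3+5 = 8 → [0, 1, 4, 3, 5, 8]
nums[-1] = nums[0]-nums[0] = 0-0 = 0 → [0, 1, 4, 3, 5, 0]
insert 2 at 3 → [0, 1, 4, 2, 3, 5, 0]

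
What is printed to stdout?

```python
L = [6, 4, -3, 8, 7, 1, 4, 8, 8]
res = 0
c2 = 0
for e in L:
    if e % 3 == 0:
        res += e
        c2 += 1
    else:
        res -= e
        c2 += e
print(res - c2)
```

-79

e=6: %3==0, res = 0+6 = 6; c2=1
e=4: not %3==0, res = 6-4 = 2; c2=5
e=-3: %3==0, res = 2+(-3) = -1; c2=6
e=8: not %3==0, res = (-1)-8 = -9; c2=14
e=7: not %3==0, res = (-9)-7 = -16; c2=21
e=1: not %3==0, res = (-16)-1 = -17; c2=22
e=4: not %3==0, res = (-17)-4 = -21; c2=26
e=8: not %3==0, res = (-21)-8 = -29; c2=34
e=8: not %3==0, res = (-29)-8 = -37; c2=42
res-c2 = (-37)-42 = -79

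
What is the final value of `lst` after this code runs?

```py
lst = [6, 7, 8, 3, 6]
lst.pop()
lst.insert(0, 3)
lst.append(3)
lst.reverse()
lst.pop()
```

pop() removes 6 → [6, 7, 8, 3]
insert 3 at 0 → [3, 6, 7, 8, 3]
append 3 → [3, 6, 7, 8, 3, 3]
reverse → [3, 3, 8, 7, 6, 3]
pop() removes 3 → [3, 3, 8, 7, 6]

[3, 3, 8, 7, 6]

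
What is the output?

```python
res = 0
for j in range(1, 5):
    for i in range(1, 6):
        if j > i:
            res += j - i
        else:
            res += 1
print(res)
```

j=1,i=1: not 1>1, res = 0+1 = 1
j=1,i=2: not 1>2, res = 1+1 = 2
j=1,i=3: not 1>3, res = 2+1 = 3
j=1,i=4: not 1>4, res = 3+1 = 4
j=1,i=5: not 1>5, res = 4+1 = 5
j=2,i=1: 2>1, res = 5+1 = 6
j=2,i=2: not 2>2, res = 6+1 = 7
j=2,i=3: not 2>3, res = 7+1 = 8
j=2,i=4: not 2>4, res = 8+1 = 9
j=2,i=5: not 2>5, res = 9+1 = 10
j=3,i=1: 3>1, res = 10+2 = 12
j=3,i=2: 3>2, res = 12+1 = 13
j=3,i=3: not 3>3, res = 13+1 = 14
j=3,i=4: not 3>4, res = 14+1 = 15
j=3,i=5: not 3>5, res = 15+1 = 16
j=4,i=1: 4>1, res = 16+3 = 19
j=4,i=2: 4>2, res = 19+2 = 21
j=4,i=3: 4>3, res = 21+1 = 22
j=4,i=4: not 4>4, res = 22+1 = 23
j=4,i=5: not 4>5, res = 23+1 = 24

24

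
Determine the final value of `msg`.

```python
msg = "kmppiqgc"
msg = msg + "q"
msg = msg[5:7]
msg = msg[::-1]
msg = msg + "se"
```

'gqse'

+ 'q' → 'kmppiqgcq'
slice [5:7] → 'qg'
reverse → 'gq'
+ 'se' → 'gqse'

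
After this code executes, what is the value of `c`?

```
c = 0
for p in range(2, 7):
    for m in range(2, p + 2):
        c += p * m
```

p=2,m=2: c = 0+4 = 4
p=2,m=3: c = 4+6 = 10
p=3,m=2: c = 10+6 = 16
p=3,m=3: c = 16+9 = 25
p=3,m=4: c = 25+12 = 37
p=4,m=2: c = 37+8 = 45
p=4,m=3: c = 45+12 = 57
p=4,m=4: c = 57+16 = 73
p=4,m=5: c = 73+20 = 93
p=5,m=2: c = 93+10 = 103
p=5,m=3: c = 103+15 = 118
p=5,m=4: c = 118+20 = 138
p=5,m=5: c = 138+25 = 163
p=5,m=6: c = 163+30 = 193
p=6,m=2: c = 193+12 = 205
p=6,m=3: c = 205+18 = 223
p=6,m=4: c = 223+24 = 247
p=6,m=5: c = 247+30 = 277
p=6,m=6: c = 277+36 = 313
p=6,m=7: c = 313+42 = 355

355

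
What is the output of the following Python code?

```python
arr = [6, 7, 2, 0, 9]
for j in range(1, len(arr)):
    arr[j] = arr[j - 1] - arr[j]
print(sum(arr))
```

j=1: arr[1] = 6-7 = -1 → [6, -1, 2, 0, 9]
j=2: arr[2] = (-1)-2 = -3 → [6, -1, -3, 0, 9]
j=3: arr[3] = (-3)-0 = -3 → [6, -1, -3, -3, 9]
j=4: arr[4] = (-3)-9 = -12 → [6, -1, -3, -3, -12]
sum = -13

-13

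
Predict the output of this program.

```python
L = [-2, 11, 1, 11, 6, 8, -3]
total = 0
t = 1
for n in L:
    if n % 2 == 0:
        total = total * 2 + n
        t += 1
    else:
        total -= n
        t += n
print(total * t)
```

-1848

n=-2: even, total = 0*2+(-2) = -2; t=2
n=11: not even, total = (-2)-11 = -13; t=13
n=1: not even, total = (-13)-1 = -14; t=14
n=11: not even, total = (-14)-11 = -25; t=25
n=6: even, total = (-25)*2+6 = -44; t=26
n=8: even, total = (-44)*2+8 = -80; t=27
n=-3: not even, total = (-80)-(-3) = -77; t=24
total*t = (-77)*24 = -1848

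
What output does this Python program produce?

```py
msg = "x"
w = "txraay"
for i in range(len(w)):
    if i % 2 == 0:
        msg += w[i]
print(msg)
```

i=0: add 't' → 'xt'
i=1: skip
i=2: add 'r' → 'xtr'
i=3: skip
i=4: add 'a' → 'xtra'
i=5: skip

xtra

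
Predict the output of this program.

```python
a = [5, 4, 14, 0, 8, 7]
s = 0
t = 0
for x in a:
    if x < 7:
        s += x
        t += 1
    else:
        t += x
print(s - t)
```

-23

x=5: <7, s = 0+5 = 5; t=1
x=4: <7, s = 5+4 = 9; t=2
x=14: not <7; t=16
x=0: <7, s = 9+0 = 9; t=17
x=8: not <7; t=25
x=7: not <7; t=32
s-t = 9-32 = -23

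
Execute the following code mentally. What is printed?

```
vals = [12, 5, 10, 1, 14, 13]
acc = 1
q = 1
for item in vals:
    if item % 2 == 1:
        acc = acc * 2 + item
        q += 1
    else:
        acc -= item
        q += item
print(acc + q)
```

-81

item=12: not odd, acc = 1-12 = -11; q=13
item=5: odd, acc = (-11)*2+5 = -17; q=14
item=10: not odd, acc = (-17)-10 = -27; q=24
item=1: odd, acc = (-27)*2+1 = -53; q=25
item=14: not odd, acc = (-53)-14 = -67; q=39
item=13: odd, acc = (-67)*2+13 = -121; q=40
acc+q = (-121)+40 = -81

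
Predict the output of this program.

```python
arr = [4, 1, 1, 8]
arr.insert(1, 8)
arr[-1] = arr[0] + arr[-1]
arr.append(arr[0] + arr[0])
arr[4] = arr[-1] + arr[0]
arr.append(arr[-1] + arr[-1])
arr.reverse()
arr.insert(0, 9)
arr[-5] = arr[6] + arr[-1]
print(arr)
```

[9, 16, 8, 12, 1, 1, 8, 4]

insert 8 at 1 → [4, 8, 1, 1, 8]
arr[-1] = arr[0]+arr[-1] = 4+8 = 12 → [4, 8, 1, 1, 12]
append arr[0]+arr[0] = 4+4 = 8 → [4, 8, 1, 1, 12, 8]
arr[4] = arr[-1]+arr[0] = 8+4 = 12 → [4, 8, 1, 1, 12, 8]
append arr[-1]+arr[-1] = 8+8 = 16 → [4, 8, 1, 1, 12, 8, 16]
reverse → [16, 8, 12, 1, 1, 8, 4]
insert 9 at 0 → [9, 16, 8, 12, 1, 1, 8, 4]
arr[-5] = arr[6]+arr[-1] = 8+4 = 12 → [9, 16, 8, 12, 1, 1, 8, 4]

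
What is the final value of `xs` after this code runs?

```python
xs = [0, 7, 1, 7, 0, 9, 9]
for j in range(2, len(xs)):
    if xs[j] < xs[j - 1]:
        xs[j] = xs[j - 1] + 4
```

[0, 7, 11, 15, 19, 23, 27]

j=2: 1<7, xs[2] = 7+4 = 11 → [0, 7, 11, 7, 0, 9, 9]
j=3: 7<11, xs[3] = 11+4 = 15 → [0, 7, 11, 15, 0, 9, 9]
j=4: 0<15, xs[4] = 15+4 = 19 → [0, 7, 11, 15, 19, 9, 9]
j=5: 9<19, xs[5] = 19+4 = 23 → [0, 7, 11, 15, 19, 23, 9]
j=6: 9<23, xs[6] = 23+4 = 27 → [0, 7, 11, 15, 19, 23, 27]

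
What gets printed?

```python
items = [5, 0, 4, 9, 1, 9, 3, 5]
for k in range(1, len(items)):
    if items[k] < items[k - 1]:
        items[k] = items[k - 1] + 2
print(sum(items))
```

k=1: 0<5, items[1] = 5+2 = 7 → [5, 7, 4, 9, 1, 9, 3, 5]
k=2: 4<7, items[2] = 7+2 = 9 → [5, 7, 9, 9, 1, 9, 3, 5]
k=3: 9>=9, unchanged → [5, 7, 9, 9, 1, 9, 3, 5]
k=4: 1<9, items[4] = 9+2 = 11 → [5, 7, 9, 9, 11, 9, 3, 5]
k=5: 9<11, items[5] = 11+2 = 13 → [5, 7, 9, 9, 11, 13, 3, 5]
k=6: 3<13, items[6] = 13+2 = 15 → [5, 7, 9, 9, 11, 13, 15, 5]
k=7: 5<15, items[7] = 15+2 = 17 → [5, 7, 9, 9, 11, 13, 15, 17]
sum = 86

86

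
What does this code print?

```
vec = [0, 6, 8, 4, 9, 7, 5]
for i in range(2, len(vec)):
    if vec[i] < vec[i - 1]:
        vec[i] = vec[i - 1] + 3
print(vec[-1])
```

i=2: 8>=6, unchanged → [0, 6, 8, 4, 9, 7, 5]
i=3: 4<8, vec[3] = 8+3 = 11 → [0, 6, 8, 11, 9, 7, 5]
i=4: 9<11, vec[4] = 11+3 = 14 → [0, 6, 8, 11, 14, 7, 5]
i=5: 7<14, vec[5] = 14+3 = 17 → [0, 6, 8, 11, 14, 17, 5]
i=6: 5<17, vec[6] = 17+3 = 20 → [0, 6, 8, 11, 14, 17, 20]

20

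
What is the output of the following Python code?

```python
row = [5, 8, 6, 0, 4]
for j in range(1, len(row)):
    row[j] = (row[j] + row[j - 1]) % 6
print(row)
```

j=1: row[1] = (8+5)%6 = 1 → [5, 1, 6, 0, 4]
j=2: row[2] = (6+1)%6 = 1 → [5, 1, 1, 0, 4]
j=3: row[3] = (0+1)%6 = 1 → [5, 1, 1, 1, 4]
j=4: row[4] = (4+1)%6 = 5 → [5, 1, 1, 1, 5]

[5, 1, 1, 1, 5]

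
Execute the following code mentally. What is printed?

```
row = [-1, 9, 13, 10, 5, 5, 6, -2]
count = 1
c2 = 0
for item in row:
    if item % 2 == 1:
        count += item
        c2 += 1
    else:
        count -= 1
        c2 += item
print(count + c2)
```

item=-1: odd, count = 1+(-1) = 0; c2=1
item=9: odd, count = 0+9 = 9; c2=2
item=13: odd, count = 9+13 = 22; c2=3
item=10: not odd, count = 22-1 = 21; c2=13
item=5: odd, count = 21+5 = 26; c2=14
item=5: odd, count = 26+5 = 31; c2=15
item=6: not odd, count = 31-1 = 30; c2=21
item=-2: not odd, count = 30-1 = 29; c2=19
count+c2 = 29+19 = 48

48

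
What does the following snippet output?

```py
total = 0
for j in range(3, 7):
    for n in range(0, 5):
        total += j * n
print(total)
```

j=3,n=0: total = 0+0 = 0
j=3,n=1: total = 0+3 = 3
j=3,n=2: total = 3+6 = 9
j=3,n=3: total = 9+9 = 18
j=3,n=4: total = 18+12 = 30
j=4,n=0: total = 30+0 = 30
j=4,n=1: total = 30+4 = 34
j=4,n=2: total = 34+8 = 42
j=4,n=3: total = 42+12 = 54
j=4,n=4: total = 54+16 = 70
j=5,n=0: total = 70+0 = 70
j=5,n=1: total = 70+5 = 75
j=5,n=2: total = 75+10 = 85
j=5,n=3: total = 85+15 = 100
j=5,n=4: total = 100+20 = 120
j=6,n=0: total = 120+0 = 120
j=6,n=1: total = 120+6 = 126
j=6,n=2: total = 126+12 = 138
j=6,n=3: total = 138+18 = 156
j=6,n=4: total = 156+24 = 180

180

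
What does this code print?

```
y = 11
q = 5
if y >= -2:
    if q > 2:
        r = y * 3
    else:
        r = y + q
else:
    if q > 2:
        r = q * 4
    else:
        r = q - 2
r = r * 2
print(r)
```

66

y=11, q=5
y >= -2 is True; q > 2 is True
→ r = y * 3 = 33
r = 33*2 = 66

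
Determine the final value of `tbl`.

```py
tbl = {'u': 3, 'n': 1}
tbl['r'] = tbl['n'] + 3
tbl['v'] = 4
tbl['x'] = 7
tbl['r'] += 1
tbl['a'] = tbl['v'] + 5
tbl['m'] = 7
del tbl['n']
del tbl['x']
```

{'u': 3, 'r': 5, 'v': 4, 'a': 9, 'm': 7}

tbl['r'] = tbl['n']+3 = 4 → {'u': 3, 'n': 1, 'r': 4}
tbl['v'] = 4 → {'u': 3, 'n': 1, 'r': 4, 'v': 4}
tbl['x'] = 7 → {'u': 3, 'n': 1, 'r': 4, 'v': 4, 'x': 7}
tbl['r'] = 4+1 = 5 → {'u': 3, 'n': 1, 'r': 5, 'v': 4, 'x': 7}
tbl['a'] = tbl['v']+5 = 9 → {'u': 3, 'n': 1, 'r': 5, 'v': 4, 'x': 7, 'a': 9}
tbl['m'] = 7 → {'u': 3, 'n': 1, 'r': 5, 'v': 4, 'x': 7, 'a': 9, 'm': 7}
del 'n' → {'u': 3, 'r': 5, 'v': 4, 'x': 7, 'a': 9, 'm': 7}
del 'x' → {'u': 3, 'r': 5, 'v': 4, 'a': 9, 'm': 7}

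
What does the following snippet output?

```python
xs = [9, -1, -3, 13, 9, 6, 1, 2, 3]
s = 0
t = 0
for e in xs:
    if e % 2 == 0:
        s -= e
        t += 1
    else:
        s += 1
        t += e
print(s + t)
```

32

e=9: not even, s = 0+1 = 1; t=9
e=-1: not even, s = 1+1 = 2; t=8
e=-3: not even, s = 2+1 = 3; t=5
e=13: not even, s = 3+1 = 4; t=18
e=9: not even, s = 4+1 = 5; t=27
e=6: even, s = 5-6 = -1; t=28
e=1: not even, s = (-1)+1 = 0; t=29
e=2: even, s = 0-2 = -2; t=30
e=3: not even, s = (-2)+1 = -1; t=33
s+t = (-1)+33 = 32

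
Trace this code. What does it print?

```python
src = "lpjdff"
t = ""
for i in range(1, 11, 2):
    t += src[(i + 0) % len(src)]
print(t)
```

pdfpd

i=1: add src[1]='p' → 'p'
i=3: add src[3]='d' → 'pd'
i=5: add src[5]='f' → 'pdf'
i=7: add src[1]='p' → 'pdfp'
i=9: add src[3]='d' → 'pdfpd'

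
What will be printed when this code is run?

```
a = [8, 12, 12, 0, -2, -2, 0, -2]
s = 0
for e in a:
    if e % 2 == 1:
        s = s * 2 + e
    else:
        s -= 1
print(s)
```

e=8: not odd, s = 0-1 = -1
e=12: not odd, s = (-1)-1 = -2
e=12: not odd, s = (-2)-1 = -3
e=0: not odd, s = (-3)-1 = -4
e=-2: not odd, s = (-4)-1 = -5
e=-2: not odd, s = (-5)-1 = -6
e=0: not odd, s = (-6)-1 = -7
e=-2: not odd, s = (-7)-1 = -8

-8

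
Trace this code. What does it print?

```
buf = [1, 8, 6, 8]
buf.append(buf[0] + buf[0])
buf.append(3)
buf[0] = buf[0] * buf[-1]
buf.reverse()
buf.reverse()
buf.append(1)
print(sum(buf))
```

31

append buf[0]+buf[0] = 1+1 = 2 → [1, 8, 6, 8, 2]
append 3 → [1, 8, 6, 8, 2, 3]
buf[0] = buf[0]*buf[-1] = 1*3 = 3 → [3, 8, 6, 8, 2, 3]
reverse → [3, 2, 8, 6, 8, 3]
reverse → [3, 8, 6, 8, 2, 3]
append 1 → [3, 8, 6, 8, 2, 3, 1]
sum = 31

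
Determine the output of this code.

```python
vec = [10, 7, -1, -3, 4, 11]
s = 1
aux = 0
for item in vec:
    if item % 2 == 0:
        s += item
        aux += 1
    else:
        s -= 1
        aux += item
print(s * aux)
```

item=10: even, s = 1+10 = 11; aux=1
item=7: not even, s = 11-1 = 10; aux=8
item=-1: not even, s = 10-1 = 9; aux=7
item=-3: not even, s = 9-1 = 8; aux=4
item=4: even, s = 8+4 = 12; aux=5
item=11: not even, s = 12-1 = 11; aux=16
s*aux = 11*16 = 176

176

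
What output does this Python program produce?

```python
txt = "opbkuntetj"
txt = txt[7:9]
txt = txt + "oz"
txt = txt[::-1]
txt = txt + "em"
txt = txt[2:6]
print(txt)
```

teem

slice [7:9] → 'et'
+ 'oz' → 'etoz'
reverse → 'zote'
+ 'em' → 'zoteem'
slice [2:6] → 'teem'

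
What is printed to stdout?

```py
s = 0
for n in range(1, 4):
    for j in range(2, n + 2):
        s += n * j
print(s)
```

39

n=1,j=2: s = 0+2 = 2
n=2,j=2: s = 2+4 = 6
n=2,j=3: s = 6+6 = 12
n=3,j=2: s = 12+6 = 18
n=3,j=3: s = 18+9 = 27
n=3,j=4: s = 27+12 = 39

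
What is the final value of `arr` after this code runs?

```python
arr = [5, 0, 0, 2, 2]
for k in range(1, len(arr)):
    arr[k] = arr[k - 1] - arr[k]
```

[5, 5, 5, 3, 1]

k=1: arr[1] = 5-0 = 5 → [5, 5, 0, 2, 2]
k=2: arr[2] = 5-0 = 5 → [5, 5, 5, 2, 2]
k=3: arr[3] = 5-2 = 3 → [5, 5, 5, 3, 2]
k=4: arr[4] = 3-2 = 1 → [5, 5, 5, 3, 1]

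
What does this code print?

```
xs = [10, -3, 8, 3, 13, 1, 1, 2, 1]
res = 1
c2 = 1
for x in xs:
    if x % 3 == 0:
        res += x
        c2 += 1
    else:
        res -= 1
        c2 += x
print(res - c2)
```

x=10: not %3==0, res = 1-1 = 0; c2=11
x=-3: %3==0, res = 0+(-3) = -3; c2=12
x=8: not %3==0, res = (-3)-1 = -4; c2=20
x=3: %3==0, res = (-4)+3 = -1; c2=21
x=13: not %3==0, res = (-1)-1 = -2; c2=34
x=1: not %3==0, res = (-2)-1 = -3; c2=35
x=1: not %3==0, res = (-3)-1 = -4; c2=36
x=2: not %3==0, res = (-4)-1 = -5; c2=38
x=1: not %3==0, res = (-5)-1 = -6; c2=39
res-c2 = (-6)-39 = -45

-45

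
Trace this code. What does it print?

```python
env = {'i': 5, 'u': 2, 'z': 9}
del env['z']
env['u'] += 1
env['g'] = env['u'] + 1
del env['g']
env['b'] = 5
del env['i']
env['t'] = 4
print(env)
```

del 'z' → {'i': 5, 'u': 2}
env['u'] = 2+1 = 3 → {'i': 5, 'u': 3}
env['g'] = env['u']+1 = 4 → {'i': 5, 'u': 3, 'g': 4}
del 'g' → {'i': 5, 'u': 3}
env['b'] = 5 → {'i': 5, 'u': 3, 'b': 5}
del 'i' → {'u': 3, 'b': 5}
env['t'] = 4 → {'u': 3, 'b': 5, 't': 4}

{'u': 3, 'b': 5, 't': 4}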